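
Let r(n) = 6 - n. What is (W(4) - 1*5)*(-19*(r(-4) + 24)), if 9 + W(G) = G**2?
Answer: -1292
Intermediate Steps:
W(G) = -9 + G**2
(W(4) - 1*5)*(-19*(r(-4) + 24)) = ((-9 + 4**2) - 1*5)*(-19*((6 - 1*(-4)) + 24)) = ((-9 + 16) - 5)*(-19*((6 + 4) + 24)) = (7 - 5)*(-19*(10 + 24)) = 2*(-19*34) = 2*(-646) = -1292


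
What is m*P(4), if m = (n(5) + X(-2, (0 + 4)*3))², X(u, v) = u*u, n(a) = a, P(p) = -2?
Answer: -162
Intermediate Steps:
X(u, v) = u²
m = 81 (m = (5 + (-2)²)² = (5 + 4)² = 9² = 81)
m*P(4) = 81*(-2) = -162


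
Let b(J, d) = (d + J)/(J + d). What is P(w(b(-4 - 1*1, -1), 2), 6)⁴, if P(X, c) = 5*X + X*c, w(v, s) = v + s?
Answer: 1185921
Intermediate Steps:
b(J, d) = 1 (b(J, d) = (J + d)/(J + d) = 1)
w(v, s) = s + v
P(w(b(-4 - 1*1, -1), 2), 6)⁴ = ((2 + 1)*(5 + 6))⁴ = (3*11)⁴ = 33⁴ = 1185921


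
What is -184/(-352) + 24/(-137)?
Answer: 2095/6028 ≈ 0.34754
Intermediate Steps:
-184/(-352) + 24/(-137) = -184*(-1/352) + 24*(-1/137) = 23/44 - 24/137 = 2095/6028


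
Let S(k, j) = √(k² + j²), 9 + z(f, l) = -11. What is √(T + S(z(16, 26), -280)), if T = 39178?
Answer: √(39178 + 20*√197) ≈ 198.64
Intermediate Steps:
z(f, l) = -20 (z(f, l) = -9 - 11 = -20)
S(k, j) = √(j² + k²)
√(T + S(z(16, 26), -280)) = √(39178 + √((-280)² + (-20)²)) = √(39178 + √(78400 + 400)) = √(39178 + √78800) = √(39178 + 20*√197)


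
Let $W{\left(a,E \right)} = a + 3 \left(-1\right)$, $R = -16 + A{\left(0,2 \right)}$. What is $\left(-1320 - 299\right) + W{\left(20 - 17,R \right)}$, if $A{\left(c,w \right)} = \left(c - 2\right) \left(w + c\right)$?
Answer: $-1619$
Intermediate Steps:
$A{\left(c,w \right)} = \left(-2 + c\right) \left(c + w\right)$
$R = -20$ ($R = -16 + \left(0^{2} - 0 - 4 + 0 \cdot 2\right) = -16 + \left(0 + 0 - 4 + 0\right) = -16 - 4 = -20$)
$W{\left(a,E \right)} = -3 + a$ ($W{\left(a,E \right)} = a - 3 = -3 + a$)
$\left(-1320 - 299\right) + W{\left(20 - 17,R \right)} = \left(-1320 - 299\right) + \left(-3 + \left(20 - 17\right)\right) = -1619 + \left(-3 + 3\right) = -1619 + 0 = -1619$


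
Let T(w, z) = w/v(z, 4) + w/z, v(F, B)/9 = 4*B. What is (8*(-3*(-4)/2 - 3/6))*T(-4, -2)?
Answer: 781/9 ≈ 86.778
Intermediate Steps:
v(F, B) = 36*B (v(F, B) = 9*(4*B) = 36*B)
T(w, z) = w/144 + w/z (T(w, z) = w/((36*4)) + w/z = w/144 + w/z)
(8*(-3*(-4)/2 - 3/6))*T(-4, -2) = (8*(-3*(-4)/2 - 3/6))*((1/144)*(-4) - 4/(-2)) = (8*(12*(½) - 3*⅙))*(-1/36 - 4*(-½)) = (8*(6 - ½))*(-1/36 + 2) = (8*(11/2))*(71/36) = 44*(71/36) = 781/9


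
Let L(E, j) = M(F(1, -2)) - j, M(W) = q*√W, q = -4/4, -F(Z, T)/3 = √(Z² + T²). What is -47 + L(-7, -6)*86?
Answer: 469 - 86*I*√3*5^(¼) ≈ 469.0 - 222.74*I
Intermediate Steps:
F(Z, T) = -3*√(T² + Z²) (F(Z, T) = -3*√(Z² + T²) = -3*√(T² + Z²))
q = -1 (q = -4*¼ = -1)
M(W) = -√W
L(E, j) = -j - I*√3*5^(¼) (L(E, j) = -√(-3*√((-2)² + 1²)) - j = -√(-3*√(4 + 1)) - j = -√(-3*√5) - j = -I*√3*5^(¼) - j = -j - I*√3*5^(¼))
-47 + L(-7, -6)*86 = -47 + (-1*(-6) - I*√3*5^(¼))*86 = -47 + (6 - I*√3*5^(¼))*86 = -47 + (516 - 86*I*√3*5^(¼)) = 469 - 86*I*√3*5^(¼)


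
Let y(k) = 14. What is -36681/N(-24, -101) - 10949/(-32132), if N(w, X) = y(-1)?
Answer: -589240303/224924 ≈ -2619.7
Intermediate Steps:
N(w, X) = 14
-36681/N(-24, -101) - 10949/(-32132) = -36681/14 - 10949/(-32132) = -36681*1/14 - 10949*(-1/32132) = -36681/14 + 10949/32132 = -589240303/224924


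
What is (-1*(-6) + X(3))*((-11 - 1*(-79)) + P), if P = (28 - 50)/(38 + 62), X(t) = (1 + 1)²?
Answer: 3389/5 ≈ 677.80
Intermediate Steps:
X(t) = 4 (X(t) = 2² = 4)
P = -11/50 (P = -22/100 = -22*1/100 = -11/50 ≈ -0.22000)
(-1*(-6) + X(3))*((-11 - 1*(-79)) + P) = (-1*(-6) + 4)*((-11 - 1*(-79)) - 11/50) = (6 + 4)*((-11 + 79) - 11/50) = 10*(68 - 11/50) = 10*(3389/50) = 3389/5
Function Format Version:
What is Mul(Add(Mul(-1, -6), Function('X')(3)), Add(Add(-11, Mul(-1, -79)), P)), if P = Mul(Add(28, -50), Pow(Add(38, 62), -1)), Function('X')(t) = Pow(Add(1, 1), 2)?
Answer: Rational(3389, 5) ≈ 677.80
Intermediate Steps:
Function('X')(t) = 4 (Function('X')(t) = Pow(2, 2) = 4)
P = Rational(-11, 50) (P = Mul(-22, Pow(100, -1)) = Mul(-22, Rational(1, 100)) = Rational(-11, 50) ≈ -0.22000)
Mul(Add(Mul(-1, -6), Function('X')(3)), Add(Add(-11, Mul(-1, -79)), P)) = Mul(Add(Mul(-1, -6), 4), Add(Add(-11, Mul(-1, -79)), Rational(-11, 50))) = Mul(Add(6, 4), Add(Add(-11, 79), Rational(-11, 50))) = Mul(10, Add(68, Rational(-11, 50))) = Mul(10, Rational(3389, 50)) = Rational(3389, 5)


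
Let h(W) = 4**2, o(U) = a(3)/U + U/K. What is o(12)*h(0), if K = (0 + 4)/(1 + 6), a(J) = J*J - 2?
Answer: 1036/3 ≈ 345.33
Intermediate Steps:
a(J) = -2 + J**2 (a(J) = J**2 - 2 = -2 + J**2)
K = 4/7 ≈ 0.57143
o(U) = 7/U + 7*U/4 (o(U) = (-2 + 3**2)/U + U/(4/7) = (-2 + 9)/U + U*(7/4) = 7/U + 7*U/4)
h(W) = 16
o(12)*h(0) = (7/12 + (7/4)*12)*16 = (7*(1/12) + 21)*16 = (7/12 + 21)*16 = (259/12)*16 = 1036/3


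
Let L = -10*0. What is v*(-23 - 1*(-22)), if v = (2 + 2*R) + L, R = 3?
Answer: -8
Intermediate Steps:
L = 0
v = 8 (v = (2 + 2*3) + 0 = (2 + 6) + 0 = 8 + 0 = 8)
v*(-23 - 1*(-22)) = 8*(-23 - 1*(-22)) = 8*(-23 + 22) = 8*(-1) = -8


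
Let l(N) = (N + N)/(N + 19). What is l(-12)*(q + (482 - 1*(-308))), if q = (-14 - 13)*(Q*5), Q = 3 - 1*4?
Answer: -22200/7 ≈ -3171.4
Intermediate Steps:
Q = -1 (Q = 3 - 4 = -1)
q = 135 (q = (-14 - 13)*(-1*5) = -27*(-5) = 135)
l(N) = 2*N/(19 + N) (l(N) = (2*N)/(19 + N) = 2*N/(19 + N))
l(-12)*(q + (482 - 1*(-308))) = (2*(-12)/(19 - 12))*(135 + (482 - 1*(-308))) = (2*(-12)/7)*(135 + (482 + 308)) = (2*(-12)*(1/7))*(135 + 790) = -24/7*925 = -22200/7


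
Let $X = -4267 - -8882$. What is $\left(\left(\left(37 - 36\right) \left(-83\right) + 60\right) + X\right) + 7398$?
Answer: $11990$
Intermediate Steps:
$X = 4615$ ($X = -4267 + 8882 = 4615$)
$\left(\left(\left(37 - 36\right) \left(-83\right) + 60\right) + X\right) + 7398 = \left(\left(\left(37 - 36\right) \left(-83\right) + 60\right) + 4615\right) + 7398 = \left(\left(1 \left(-83\right) + 60\right) + 4615\right) + 7398 = \left(\left(-83 + 60\right) + 4615\right) + 7398 = \left(-23 + 4615\right) + 7398 = 4592 + 7398 = 11990$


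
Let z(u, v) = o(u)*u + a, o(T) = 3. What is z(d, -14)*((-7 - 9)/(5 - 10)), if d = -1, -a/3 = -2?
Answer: 48/5 ≈ 9.6000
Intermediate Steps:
a = 6 (a = -3*(-2) = 6)
z(u, v) = 6 + 3*u (z(u, v) = 3*u + 6 = 6 + 3*u)
z(d, -14)*((-7 - 9)/(5 - 10)) = (6 + 3*(-1))*((-7 - 9)/(5 - 10)) = (6 - 3)*(-16/(-5)) = 3*(-16*(-⅕)) = 3*(16/5) = 48/5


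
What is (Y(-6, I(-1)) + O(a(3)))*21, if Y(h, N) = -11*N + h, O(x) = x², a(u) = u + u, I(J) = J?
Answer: 861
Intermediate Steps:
a(u) = 2*u
Y(h, N) = h - 11*N
(Y(-6, I(-1)) + O(a(3)))*21 = ((-6 - 11*(-1)) + (2*3)²)*21 = ((-6 + 11) + 6²)*21 = (5 + 36)*21 = 41*21 = 861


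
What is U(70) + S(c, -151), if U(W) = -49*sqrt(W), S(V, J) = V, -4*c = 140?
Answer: -35 - 49*sqrt(70) ≈ -444.96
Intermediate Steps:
c = -35 (c = -1/4*140 = -35)
U(70) + S(c, -151) = -49*sqrt(70) - 35 = -35 - 49*sqrt(70)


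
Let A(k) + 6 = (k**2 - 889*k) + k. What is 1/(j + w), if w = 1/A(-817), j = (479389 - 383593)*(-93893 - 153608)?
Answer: -1392979/33026982972106283 ≈ -4.2177e-11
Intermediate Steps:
A(k) = -6 + k**2 - 888*k (A(k) = -6 + ((k**2 - 889*k) + k) = -6 + (k**2 - 888*k) = -6 + k**2 - 888*k)
j = -23709605796 (j = 95796*(-247501) = -23709605796)
w = 1/1392979 (w = 1/(-6 + (-817)**2 - 888*(-817)) = 1/(-6 + 667489 + 725496) = 1/1392979 ≈ 7.1789e-7)
1/(j + w) = 1/(-23709605796 + 1/1392979) = 1/(-33026982972106283/1392979) = -1392979/33026982972106283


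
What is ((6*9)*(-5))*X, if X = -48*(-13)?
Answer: -168480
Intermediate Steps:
X = 624
((6*9)*(-5))*X = ((6*9)*(-5))*624 = (54*(-5))*624 = -270*624 = -168480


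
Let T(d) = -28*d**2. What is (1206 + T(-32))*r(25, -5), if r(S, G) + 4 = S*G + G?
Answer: 3680444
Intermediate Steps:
r(S, G) = -4 + G + G*S (r(S, G) = -4 + (S*G + G) = -4 + (G*S + G) = -4 + (G + G*S) = -4 + G + G*S)
(1206 + T(-32))*r(25, -5) = (1206 - 28*(-32)**2)*(-4 - 5 - 5*25) = (1206 - 28*1024)*(-4 - 5 - 125) = (1206 - 28672)*(-134) = -27466*(-134) = 3680444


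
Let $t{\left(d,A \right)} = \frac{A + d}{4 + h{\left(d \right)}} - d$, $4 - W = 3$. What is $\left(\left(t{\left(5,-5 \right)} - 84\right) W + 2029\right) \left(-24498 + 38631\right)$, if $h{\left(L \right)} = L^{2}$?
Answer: $27418020$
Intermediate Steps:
$W = 1$ ($W = 4 - 3 = 1$)
$t{\left(d,A \right)} = - d + \frac{A + d}{4 + d^{2}}$ ($t{\left(d,A \right)} = \frac{A + d}{4 + d^{2}} - d = - d + \frac{A + d}{4 + d^{2}}$)
$\left(\left(t{\left(5,-5 \right)} - 84\right) W + 2029\right) \left(-24498 + 38631\right) = \left(\left(\frac{-5 - 5^{3} - 15}{4 + 5^{2}} - 84\right) 1 + 2029\right) \left(-24498 + 38631\right) = \left(\left(\frac{-5 - 125 - 15}{4 + 25} - 84\right) 1 + 2029\right) 14133 = \left(\left(\frac{-5 - 125 - 15}{29} - 84\right) 1 + 2029\right) 14133 = \left(\left(\frac{1}{29} \left(-145\right) - 84\right) 1 + 2029\right) 14133 = \left(\left(-5 - 84\right) 1 + 2029\right) 14133 = \left(\left(-89\right) 1 + 2029\right) 14133 = \left(-89 + 2029\right) 14133 = 1940 \cdot 14133 = 27418020$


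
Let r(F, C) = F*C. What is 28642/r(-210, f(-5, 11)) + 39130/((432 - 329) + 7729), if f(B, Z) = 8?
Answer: -9911609/822360 ≈ -12.053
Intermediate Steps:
r(F, C) = C*F
28642/r(-210, f(-5, 11)) + 39130/((432 - 329) + 7729) = 28642/((8*(-210))) + 39130/((432 - 329) + 7729) = 28642/(-1680) + 39130/(103 + 7729) = 28642*(-1/1680) + 39130/7832 = -14321/840 + 39130*(1/7832) = -14321/840 + 19565/3916 = -9911609/822360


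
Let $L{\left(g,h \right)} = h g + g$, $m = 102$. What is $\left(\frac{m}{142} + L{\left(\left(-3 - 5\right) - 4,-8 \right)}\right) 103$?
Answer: $\frac{619545}{71} \approx 8726.0$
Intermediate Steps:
$L{\left(g,h \right)} = g + g h$ ($L{\left(g,h \right)} = g h + g = g + g h$)
$\left(\frac{m}{142} + L{\left(\left(-3 - 5\right) - 4,-8 \right)}\right) 103 = \left(\frac{102}{142} + \left(\left(-3 - 5\right) - 4\right) \left(1 - 8\right)\right) 103 = \left(102 \cdot \frac{1}{142} + \left(-8 - 4\right) \left(-7\right)\right) 103 = \left(\frac{51}{71} - -84\right) 103 = \left(\frac{51}{71} + 84\right) 103 = \frac{6015}{71} \cdot 103 = \frac{619545}{71}$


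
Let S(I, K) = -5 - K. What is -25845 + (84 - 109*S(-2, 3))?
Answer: -24889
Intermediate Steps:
-25845 + (84 - 109*S(-2, 3)) = -25845 + (84 - 109*(-5 - 1*3)) = -25845 + (84 - 109*(-5 - 3)) = -25845 + (84 - (-872)) = -25845 + (84 - 109*(-8)) = -25845 + (84 + 872) = -25845 + 956 = -24889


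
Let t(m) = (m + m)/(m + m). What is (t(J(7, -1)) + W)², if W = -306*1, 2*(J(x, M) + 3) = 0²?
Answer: 93025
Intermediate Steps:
J(x, M) = -3 (J(x, M) = -3 + (½)*0² = -3 + (½)*0 = -3 + 0 = -3)
t(m) = 1 (t(m) = (2*m)/((2*m)) = (2*m)*(1/(2*m)) = 1)
W = -306
(t(J(7, -1)) + W)² = (1 - 306)² = (-305)² = 93025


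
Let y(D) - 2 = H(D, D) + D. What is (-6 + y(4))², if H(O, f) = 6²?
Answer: 1296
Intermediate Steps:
H(O, f) = 36
y(D) = 38 + D (y(D) = 2 + (36 + D) = 38 + D)
(-6 + y(4))² = (-6 + (38 + 4))² = (-6 + 42)² = 36² = 1296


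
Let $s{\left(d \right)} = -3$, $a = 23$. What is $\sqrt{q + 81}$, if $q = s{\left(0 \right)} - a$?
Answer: $\sqrt{55} \approx 7.4162$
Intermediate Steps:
$q = -26$ ($q = -3 - 23 = -26$)
$\sqrt{q + 81} = \sqrt{-26 + 81} = \sqrt{55}$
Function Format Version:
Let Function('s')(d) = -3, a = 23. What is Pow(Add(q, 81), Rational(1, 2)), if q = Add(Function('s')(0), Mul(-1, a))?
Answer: Pow(55, Rational(1, 2)) ≈ 7.4162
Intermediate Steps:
q = -26 (q = Add(-3, Mul(-1, 23)) = Add(-3, -23) = -26)
Pow(Add(q, 81), Rational(1, 2)) = Pow(Add(-26, 81), Rational(1, 2)) = Pow(55, Rational(1, 2))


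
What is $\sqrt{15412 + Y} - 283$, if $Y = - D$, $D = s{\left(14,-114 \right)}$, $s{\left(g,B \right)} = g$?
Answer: $-283 + \sqrt{15398} \approx -158.91$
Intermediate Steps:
$D = 14$
$Y = -14$ ($Y = \left(-1\right) 14 = -14$)
$\sqrt{15412 + Y} - 283 = \sqrt{15412 - 14} - 283 = \sqrt{15398} - 283 = -283 + \sqrt{15398}$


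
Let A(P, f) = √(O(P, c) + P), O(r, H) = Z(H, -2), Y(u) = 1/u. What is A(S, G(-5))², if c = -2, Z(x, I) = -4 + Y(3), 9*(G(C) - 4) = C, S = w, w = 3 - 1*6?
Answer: -20/3 ≈ -6.6667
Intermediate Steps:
w = -3 (w = 3 - 6 = -3)
S = -3
G(C) = 4 + C/9
Z(x, I) = -11/3 (Z(x, I) = -4 + 1/3 = -4 + ⅓ = -11/3)
O(r, H) = -11/3
A(P, f) = √(-11/3 + P)
A(S, G(-5))² = (√(-33 + 9*(-3))/3)² = (√(-33 - 27)/3)² = (√(-60)/3)² = ((2*I*√15)/3)² = (2*I*√15/3)² = -20/3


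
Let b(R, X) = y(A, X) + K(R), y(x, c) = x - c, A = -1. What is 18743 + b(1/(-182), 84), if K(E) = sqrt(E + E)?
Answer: 18658 + I*sqrt(91)/91 ≈ 18658.0 + 0.10483*I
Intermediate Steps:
K(E) = sqrt(2)*sqrt(E) (K(E) = sqrt(2*E) = sqrt(2)*sqrt(E))
b(R, X) = -1 - X + sqrt(2)*sqrt(R) (b(R, X) = (-1 - X) + sqrt(2)*sqrt(R) = -1 - X + sqrt(2)*sqrt(R))
18743 + b(1/(-182), 84) = 18743 + (-1 - 1*84 + sqrt(2)*sqrt(1/(-182))) = 18743 + (-1 - 84 + sqrt(2)*sqrt(-1/182)) = 18743 + (-1 - 84 + sqrt(2)*(I*sqrt(182)/182)) = 18743 + (-1 - 84 + I*sqrt(91)/91) = 18743 + (-85 + I*sqrt(91)/91) = 18658 + I*sqrt(91)/91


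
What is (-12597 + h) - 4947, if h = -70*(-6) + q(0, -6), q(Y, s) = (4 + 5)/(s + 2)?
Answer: -68505/4 ≈ -17126.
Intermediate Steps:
q(Y, s) = 9/(2 + s)
h = 1671/4 (h = -70*(-6) + 9/(2 - 6) = 420 + 9/(-4) = 420 + 9*(-¼) = 420 - 9/4 = 1671/4 ≈ 417.75)
(-12597 + h) - 4947 = (-12597 + 1671/4) - 4947 = -48717/4 - 4947 = -68505/4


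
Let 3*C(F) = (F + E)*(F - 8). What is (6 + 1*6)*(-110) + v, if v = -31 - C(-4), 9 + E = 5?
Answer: -1383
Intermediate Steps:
E = -4 (E = -9 + 5 = -4)
C(F) = (-8 + F)*(-4 + F)/3 (C(F) = ((F - 4)*(F - 8))/3 = ((-4 + F)*(-8 + F))/3 = ((-8 + F)*(-4 + F))/3 = (-8 + F)*(-4 + F)/3)
v = -63 (v = -31 - (32/3 - 4*(-4) + (⅓)*(-4)²) = -31 - (32/3 + 16 + (⅓)*16) = -31 - (32/3 + 16 + 16/3) = -31 - 1*32 = -31 - 32 = -63)
(6 + 1*6)*(-110) + v = (6 + 1*6)*(-110) - 63 = (6 + 6)*(-110) - 63 = 12*(-110) - 63 = -1320 - 63 = -1383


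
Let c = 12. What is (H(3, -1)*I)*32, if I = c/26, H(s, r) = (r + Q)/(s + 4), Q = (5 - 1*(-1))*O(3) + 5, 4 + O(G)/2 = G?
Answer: -1536/91 ≈ -16.879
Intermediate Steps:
O(G) = -8 + 2*G
Q = -7 (Q = (5 - 1*(-1))*(-8 + 2*3) + 5 = (5 + 1)*(-8 + 6) + 5 = 6*(-2) + 5 = -12 + 5 = -7)
H(s, r) = (-7 + r)/(4 + s) (H(s, r) = (r - 7)/(s + 4) = (-7 + r)/(4 + s))
I = 6/13 (I = 12/26 = 12*(1/26) = 6/13 ≈ 0.46154)
(H(3, -1)*I)*32 = (((-7 - 1)/(4 + 3))*(6/13))*32 = ((-8/7)*(6/13))*32 = (((⅐)*(-8))*(6/13))*32 = -8/7*6/13*32 = -48/91*32 = -1536/91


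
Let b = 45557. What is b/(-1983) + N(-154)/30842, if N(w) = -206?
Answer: -702738746/30579843 ≈ -22.980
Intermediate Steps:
b/(-1983) + N(-154)/30842 = 45557/(-1983) - 206/30842 = 45557*(-1/1983) - 206*1/30842 = -45557/1983 - 103/15421 = -702738746/30579843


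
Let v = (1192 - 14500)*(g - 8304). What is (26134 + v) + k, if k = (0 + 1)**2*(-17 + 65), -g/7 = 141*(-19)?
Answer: -139029110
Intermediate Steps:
g = 18753 (g = -987*(-19) = -7*(-2679) = 18753)
v = -139055292 (v = (1192 - 14500)*(18753 - 8304) = -13308*10449 = -139055292)
k = 48 (k = 1**2*48 = 1*48 = 48)
(26134 + v) + k = (26134 - 139055292) + 48 = -139029158 + 48 = -139029110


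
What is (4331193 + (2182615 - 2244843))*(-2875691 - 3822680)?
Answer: -28595111356015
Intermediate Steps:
(4331193 + (2182615 - 2244843))*(-2875691 - 3822680) = (4331193 - 62228)*(-6698371) = 4268965*(-6698371) = -28595111356015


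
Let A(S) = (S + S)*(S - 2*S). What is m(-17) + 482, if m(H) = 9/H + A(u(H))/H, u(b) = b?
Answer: 8763/17 ≈ 515.47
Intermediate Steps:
A(S) = -2*S**2 (A(S) = (2*S)*(-S) = -2*S**2)
m(H) = -2*H + 9/H (m(H) = 9/H + (-2*H**2)/H = 9/H - 2*H = -2*H + 9/H)
m(-17) + 482 = (-2*(-17) + 9/(-17)) + 482 = (34 + 9*(-1/17)) + 482 = (34 - 9/17) + 482 = 569/17 + 482 = 8763/17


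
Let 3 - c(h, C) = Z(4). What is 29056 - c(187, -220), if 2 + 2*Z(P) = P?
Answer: 29054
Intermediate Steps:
Z(P) = -1 + P/2
c(h, C) = 2 (c(h, C) = 3 - (-1 + (1/2)*4) = 3 - (-1 + 2) = 3 - 1*1 = 3 - 1 = 2)
29056 - c(187, -220) = 29056 - 1*2 = 29056 - 2 = 29054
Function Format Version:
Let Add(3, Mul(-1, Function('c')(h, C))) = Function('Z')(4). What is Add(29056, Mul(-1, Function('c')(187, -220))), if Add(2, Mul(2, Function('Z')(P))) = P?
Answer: 29054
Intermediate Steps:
Function('Z')(P) = Add(-1, Mul(Rational(1, 2), P))
Function('c')(h, C) = 2 (Function('c')(h, C) = Add(3, Mul(-1, Add(-1, Mul(Rational(1, 2), 4)))) = Add(3, Mul(-1, Add(-1, 2))) = Add(3, Mul(-1, 1)) = Add(3, -1) = 2)
Add(29056, Mul(-1, Function('c')(187, -220))) = Add(29056, Mul(-1, 2)) = Add(29056, -2) = 29054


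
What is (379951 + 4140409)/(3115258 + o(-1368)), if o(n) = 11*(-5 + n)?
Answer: 904072/620031 ≈ 1.4581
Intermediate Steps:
o(n) = -55 + 11*n
(379951 + 4140409)/(3115258 + o(-1368)) = (379951 + 4140409)/(3115258 + (-55 + 11*(-1368))) = 4520360/(3115258 + (-55 - 15048)) = 4520360/(3115258 - 15103) = 4520360/3100155 = 4520360*(1/3100155) = 904072/620031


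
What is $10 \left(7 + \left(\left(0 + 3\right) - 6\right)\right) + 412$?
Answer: $452$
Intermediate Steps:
$10 \left(7 + \left(\left(0 + 3\right) - 6\right)\right) + 412 = 10 \left(7 + \left(3 - 6\right)\right) + 412 = 10 \left(7 - 3\right) + 412 = 10 \cdot 4 + 412 = 40 + 412 = 452$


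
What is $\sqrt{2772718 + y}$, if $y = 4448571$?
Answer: $\sqrt{7221289} \approx 2687.2$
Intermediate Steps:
$\sqrt{2772718 + y} = \sqrt{2772718 + 4448571} = \sqrt{7221289}$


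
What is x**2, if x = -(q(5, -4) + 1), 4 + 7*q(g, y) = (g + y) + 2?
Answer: 36/49 ≈ 0.73469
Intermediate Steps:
q(g, y) = -2/7 + g/7 + y/7 (q(g, y) = -4/7 + ((g + y) + 2)/7 = -4/7 + (2 + g + y)/7 = -4/7 + (2/7 + g/7 + y/7) = -2/7 + g/7 + y/7)
x = -6/7 (x = -((-2/7 + (1/7)*5 + (1/7)*(-4)) + 1) = -((-2/7 + 5/7 - 4/7) + 1) = -(-1/7 + 1) = -1*6/7 = -6/7 ≈ -0.85714)
x**2 = (-6/7)**2 = 36/49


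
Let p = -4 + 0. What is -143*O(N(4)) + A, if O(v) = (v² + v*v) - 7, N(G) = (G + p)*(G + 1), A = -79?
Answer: 922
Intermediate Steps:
p = -4
N(G) = (1 + G)*(-4 + G) (N(G) = (G - 4)*(G + 1) = (-4 + G)*(1 + G) = (1 + G)*(-4 + G))
O(v) = -7 + 2*v² (O(v) = (v² + v²) - 7 = 2*v² - 7 = -7 + 2*v²)
-143*O(N(4)) + A = -143*(-7 + 2*(-4 + 4² - 3*4)²) - 79 = -143*(-7 + 2*(-4 + 16 - 12)²) - 79 = -143*(-7 + 2*0²) - 79 = -143*(-7 + 2*0) - 79 = -143*(-7 + 0) - 79 = -143*(-7) - 79 = 1001 - 79 = 922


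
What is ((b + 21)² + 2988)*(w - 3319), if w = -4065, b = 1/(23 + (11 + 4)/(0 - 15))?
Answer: -3065395606/121 ≈ -2.5334e+7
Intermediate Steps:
b = 1/22 (b = 1/(23 + 15/(-15)) = 1/(23 + 15*(-1/15)) = 1/(23 - 1) = 1/22 ≈ 0.045455)
((b + 21)² + 2988)*(w - 3319) = ((1/22 + 21)² + 2988)*(-4065 - 3319) = ((463/22)² + 2988)*(-7384) = (214369/484 + 2988)*(-7384) = (1660561/484)*(-7384) = -3065395606/121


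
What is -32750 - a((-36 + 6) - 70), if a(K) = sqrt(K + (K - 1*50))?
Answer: -32750 - 5*I*sqrt(10) ≈ -32750.0 - 15.811*I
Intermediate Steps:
a(K) = sqrt(-50 + 2*K) (a(K) = sqrt(K + (K - 50)) = sqrt(K + (-50 + K)) = sqrt(-50 + 2*K))
-32750 - a((-36 + 6) - 70) = -32750 - sqrt(-50 + 2*((-36 + 6) - 70)) = -32750 - sqrt(-50 + 2*(-30 - 70)) = -32750 - sqrt(-50 + 2*(-100)) = -32750 - sqrt(-50 - 200) = -32750 - sqrt(-250) = -32750 - 5*I*sqrt(10)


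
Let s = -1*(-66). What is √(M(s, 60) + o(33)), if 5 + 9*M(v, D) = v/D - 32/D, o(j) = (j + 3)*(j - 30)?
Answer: √870810/90 ≈ 10.369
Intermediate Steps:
o(j) = (-30 + j)*(3 + j) (o(j) = (3 + j)*(-30 + j) = (-30 + j)*(3 + j))
s = 66
M(v, D) = -5/9 - 32/(9*D) + v/(9*D) (M(v, D) = -5/9 + (v/D - 32/D)/9 = -5/9 + (-32/D + v/D)/9 = -5/9 + (-32/(9*D) + v/(9*D)) = -5/9 - 32/(9*D) + v/(9*D))
√(M(s, 60) + o(33)) = √((⅑)*(-32 + 66 - 5*60)/60 + (-90 + 33² - 27*33)) = √((⅑)*(1/60)*(-32 + 66 - 300) + (-90 + 1089 - 891)) = √((⅑)*(1/60)*(-266) + 108) = √(-133/270 + 108) = √(29027/270) = √870810/90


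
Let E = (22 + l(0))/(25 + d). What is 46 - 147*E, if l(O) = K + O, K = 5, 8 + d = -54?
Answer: 5671/37 ≈ 153.27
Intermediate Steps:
d = -62 (d = -8 - 54 = -62)
l(O) = 5 + O
E = -27/37 (E = (22 + (5 + 0))/(25 - 62) = (22 + 5)/(-37) = 27*(-1/37) = -27/37 ≈ -0.72973)
46 - 147*E = 46 - 147*(-27/37) = 46 + 3969/37 = 5671/37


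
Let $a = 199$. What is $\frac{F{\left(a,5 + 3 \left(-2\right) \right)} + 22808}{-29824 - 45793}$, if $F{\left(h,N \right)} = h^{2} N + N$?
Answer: $\frac{16794}{75617} \approx 0.22209$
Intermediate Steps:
$F{\left(h,N \right)} = N + N h^{2}$ ($F{\left(h,N \right)} = N h^{2} + N = N + N h^{2}$)
$\frac{F{\left(a,5 + 3 \left(-2\right) \right)} + 22808}{-29824 - 45793} = \frac{\left(5 + 3 \left(-2\right)\right) \left(1 + 199^{2}\right) + 22808}{-29824 - 45793} = \frac{\left(5 - 6\right) \left(1 + 39601\right) + 22808}{-75617} = \left(\left(-1\right) 39602 + 22808\right) \left(- \frac{1}{75617}\right) = \left(-39602 + 22808\right) \left(- \frac{1}{75617}\right) = \left(-16794\right) \left(- \frac{1}{75617}\right) = \frac{16794}{75617}$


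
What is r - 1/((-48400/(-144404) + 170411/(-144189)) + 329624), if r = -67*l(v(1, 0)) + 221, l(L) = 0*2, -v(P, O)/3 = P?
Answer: 379193897393920336/1715809514023925 ≈ 221.00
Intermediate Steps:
v(P, O) = -3*P
l(L) = 0
r = 221 (r = -67*0 + 221 = 0 + 221 = 221)
r - 1/((-48400/(-144404) + 170411/(-144189)) + 329624) = 221 - 1/((-48400/(-144404) + 170411/(-144189)) + 329624) = 221 - 1/((-48400*(-1/144404) + 170411*(-1/144189)) + 329624) = 221 - 1/((12100/36101 - 170411/144189) + 329624) = 221 - 1/(-4407320611/5205367089 + 329624) = 221 - 1/1715809514023925/5205367089 = 221 - 1*5205367089/1715809514023925 = 221 - 5205367089/1715809514023925 = 379193897393920336/1715809514023925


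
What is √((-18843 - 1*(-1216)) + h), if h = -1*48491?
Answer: I*√66118 ≈ 257.13*I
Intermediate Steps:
h = -48491
√((-18843 - 1*(-1216)) + h) = √((-18843 - 1*(-1216)) - 48491) = √((-18843 + 1216) - 48491) = √(-17627 - 48491) = √(-66118) = I*√66118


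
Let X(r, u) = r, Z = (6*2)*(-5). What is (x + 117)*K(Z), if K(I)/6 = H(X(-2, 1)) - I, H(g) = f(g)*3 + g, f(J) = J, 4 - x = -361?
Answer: 150384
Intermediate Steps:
x = 365 (x = 4 - 1*(-361) = 4 + 361 = 365)
Z = -60 (Z = 12*(-5) = -60)
H(g) = 4*g (H(g) = g*3 + g = 3*g + g = 4*g)
K(I) = -48 - 6*I (K(I) = 6*(4*(-2) - I) = 6*(-8 - I) = -48 - 6*I)
(x + 117)*K(Z) = (365 + 117)*(-48 - 6*(-60)) = 482*(-48 + 360) = 482*312 = 150384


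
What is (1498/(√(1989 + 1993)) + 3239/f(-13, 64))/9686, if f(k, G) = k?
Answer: -3239/125918 + 749*√3982/19284826 ≈ -0.023272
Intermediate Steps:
(1498/(√(1989 + 1993)) + 3239/f(-13, 64))/9686 = (1498/(√(1989 + 1993)) + 3239/(-13))/9686 = (1498/(√3982) + 3239*(-1/13))*(1/9686) = (1498*(√3982/3982) - 3239/13)*(1/9686) = (749*√3982/1991 - 3239/13)*(1/9686) = (-3239/13 + 749*√3982/1991)*(1/9686) = -3239/125918 + 749*√3982/19284826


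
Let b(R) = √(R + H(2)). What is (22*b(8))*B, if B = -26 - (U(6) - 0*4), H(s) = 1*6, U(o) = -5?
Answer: -462*√14 ≈ -1728.6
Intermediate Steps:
H(s) = 6
b(R) = √(6 + R) (b(R) = √(R + 6) = √(6 + R))
B = -21 (B = -26 - (-5 - 0*4) = -26 - (-5 - 1*0) = -26 - (-5 + 0) = -26 - 1*(-5) = -26 + 5 = -21)
(22*b(8))*B = (22*√(6 + 8))*(-21) = (22*√14)*(-21) = -462*√14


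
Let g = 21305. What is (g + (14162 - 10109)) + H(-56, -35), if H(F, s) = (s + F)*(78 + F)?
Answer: 23356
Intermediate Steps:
H(F, s) = (78 + F)*(F + s) (H(F, s) = (F + s)*(78 + F) = (78 + F)*(F + s))
(g + (14162 - 10109)) + H(-56, -35) = (21305 + (14162 - 10109)) + ((-56)² + 78*(-56) + 78*(-35) - 56*(-35)) = (21305 + 4053) + (3136 - 4368 - 2730 + 1960) = 25358 - 2002 = 23356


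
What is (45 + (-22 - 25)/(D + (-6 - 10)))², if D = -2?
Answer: 734449/324 ≈ 2266.8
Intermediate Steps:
(45 + (-22 - 25)/(D + (-6 - 10)))² = (45 + (-22 - 25)/(-2 + (-6 - 10)))² = (45 - 47/(-2 - 16))² = (45 - 47/(-18))² = (45 - 47*(-1/18))² = (45 + 47/18)² = (857/18)² = 734449/324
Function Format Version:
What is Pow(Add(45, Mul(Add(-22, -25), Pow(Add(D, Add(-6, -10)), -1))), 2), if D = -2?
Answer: Rational(734449, 324) ≈ 2266.8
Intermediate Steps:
Pow(Add(45, Mul(Add(-22, -25), Pow(Add(D, Add(-6, -10)), -1))), 2) = Pow(Add(45, Mul(Add(-22, -25), Pow(Add(-2, Add(-6, -10)), -1))), 2) = Pow(Add(45, Mul(-47, Pow(Add(-2, -16), -1))), 2) = Pow(Add(45, Mul(-47, Pow(-18, -1))), 2) = Pow(Add(45, Mul(-47, Rational(-1, 18))), 2) = Pow(Add(45, Rational(47, 18)), 2) = Pow(Rational(857, 18), 2) = Rational(734449, 324)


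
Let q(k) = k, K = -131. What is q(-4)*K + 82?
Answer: 606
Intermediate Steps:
q(-4)*K + 82 = -4*(-131) + 82 = 524 + 82 = 606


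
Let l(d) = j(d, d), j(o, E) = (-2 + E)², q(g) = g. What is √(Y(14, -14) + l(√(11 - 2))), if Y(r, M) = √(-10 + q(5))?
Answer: √(1 + I*√5) ≈ 1.3133 + 0.85132*I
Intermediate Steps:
Y(r, M) = I*√5 (Y(r, M) = √(-10 + 5) = √(-5) = I*√5)
l(d) = (-2 + d)²
√(Y(14, -14) + l(√(11 - 2))) = √(I*√5 + (-2 + √(11 - 2))²) = √(I*√5 + (-2 + √9)²) = √(I*√5 + (-2 + 3)²) = √(I*√5 + 1²) = √(I*√5 + 1) = √(1 + I*√5)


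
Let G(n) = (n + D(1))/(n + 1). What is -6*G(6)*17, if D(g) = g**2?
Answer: -102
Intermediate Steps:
G(n) = 1 (G(n) = (n + 1**2)/(n + 1) = (n + 1)/(1 + n) = (1 + n)/(1 + n) = 1)
-6*G(6)*17 = -6*1*17 = -6*17 = -102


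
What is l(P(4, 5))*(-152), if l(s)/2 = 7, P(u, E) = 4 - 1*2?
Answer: -2128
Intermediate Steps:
P(u, E) = 2 (P(u, E) = 4 - 2 = 2)
l(s) = 14 (l(s) = 2*7 = 14)
l(P(4, 5))*(-152) = 14*(-152) = -2128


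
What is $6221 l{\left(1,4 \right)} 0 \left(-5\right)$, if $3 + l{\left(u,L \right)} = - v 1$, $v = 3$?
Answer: $0$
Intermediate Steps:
$l{\left(u,L \right)} = -6$ ($l{\left(u,L \right)} = -3 + \left(-1\right) 3 \cdot 1 = -3 - 3 = -6$)
$6221 l{\left(1,4 \right)} 0 \left(-5\right) = 6221 \left(-6\right) 0 \left(-5\right) = 6221 \cdot 0 \left(-5\right) = 6221 \cdot 0 = 0$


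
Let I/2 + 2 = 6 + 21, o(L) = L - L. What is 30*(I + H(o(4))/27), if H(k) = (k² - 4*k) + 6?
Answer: 4520/3 ≈ 1506.7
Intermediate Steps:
o(L) = 0
H(k) = 6 + k² - 4*k
I = 50 (I = -4 + 2*(6 + 21) = -4 + 2*27 = -4 + 54 = 50)
30*(I + H(o(4))/27) = 30*(50 + (6 + 0² - 4*0)/27) = 30*(50 + (6 + 0 + 0)*(1/27)) = 30*(50 + 6*(1/27)) = 30*(50 + 2/9) = 30*(452/9) = 4520/3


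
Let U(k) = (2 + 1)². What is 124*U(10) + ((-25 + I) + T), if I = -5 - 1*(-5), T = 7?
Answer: 1098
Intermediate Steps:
I = 0 (I = -5 + 5 = 0)
U(k) = 9 (U(k) = 3² = 9)
124*U(10) + ((-25 + I) + T) = 124*9 + ((-25 + 0) + 7) = 1116 + (-25 + 7) = 1116 - 18 = 1098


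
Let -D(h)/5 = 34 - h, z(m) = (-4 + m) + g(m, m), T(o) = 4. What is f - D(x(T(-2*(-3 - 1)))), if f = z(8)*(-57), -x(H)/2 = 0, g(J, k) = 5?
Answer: -343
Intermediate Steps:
x(H) = 0 (x(H) = -2*0 = 0)
z(m) = 1 + m (z(m) = (-4 + m) + 5 = 1 + m)
D(h) = -170 + 5*h (D(h) = -5*(34 - h) = -170 + 5*h)
f = -513 (f = (1 + 8)*(-57) = 9*(-57) = -513)
f - D(x(T(-2*(-3 - 1)))) = -513 - (-170 + 5*0) = -513 - (-170 + 0) = -513 - 1*(-170) = -513 + 170 = -343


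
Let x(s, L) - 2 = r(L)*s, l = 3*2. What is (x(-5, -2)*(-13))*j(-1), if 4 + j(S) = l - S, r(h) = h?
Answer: -468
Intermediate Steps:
l = 6
x(s, L) = 2 + L*s
j(S) = 2 - S (j(S) = -4 + (6 - S) = 2 - S)
(x(-5, -2)*(-13))*j(-1) = ((2 - 2*(-5))*(-13))*(2 - 1*(-1)) = ((2 + 10)*(-13))*(2 + 1) = (12*(-13))*3 = -156*3 = -468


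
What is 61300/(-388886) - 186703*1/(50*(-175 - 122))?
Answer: 3258903539/262498050 ≈ 12.415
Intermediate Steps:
61300/(-388886) - 186703*1/(50*(-175 - 122)) = 61300*(-1/388886) - 186703/(50*(-297)) = -30650/194443 - 186703/(-14850) = -30650/194443 - 186703*(-1/14850) = -30650/194443 + 16973/1350 = 3258903539/262498050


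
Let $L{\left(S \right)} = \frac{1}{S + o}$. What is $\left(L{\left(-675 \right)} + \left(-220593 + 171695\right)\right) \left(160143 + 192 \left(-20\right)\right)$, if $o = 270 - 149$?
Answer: $- \frac{4234169024379}{554} \approx -7.6429 \cdot 10^{9}$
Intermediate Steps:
$o = 121$ ($o = 270 - 149 = 121$)
$L{\left(S \right)} = \frac{1}{121 + S}$ ($L{\left(S \right)} = \frac{1}{S + 121} = \frac{1}{121 + S}$)
$\left(L{\left(-675 \right)} + \left(-220593 + 171695\right)\right) \left(160143 + 192 \left(-20\right)\right) = \left(\frac{1}{121 - 675} + \left(-220593 + 171695\right)\right) \left(160143 + 192 \left(-20\right)\right) = \left(\frac{1}{-554} - 48898\right) \left(160143 - 3840\right) = \left(- \frac{1}{554} - 48898\right) 156303 = \left(- \frac{27089493}{554}\right) 156303 = - \frac{4234169024379}{554}$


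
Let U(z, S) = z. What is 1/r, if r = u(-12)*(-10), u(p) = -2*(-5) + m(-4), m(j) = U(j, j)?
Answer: -1/60 ≈ -0.016667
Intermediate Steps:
m(j) = j
u(p) = 6 (u(p) = -2*(-5) - 4 = 10 - 4 = 6)
r = -60 (r = 6*(-10) = -60)
1/r = 1/(-60) = -1/60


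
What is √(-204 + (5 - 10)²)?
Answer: I*√179 ≈ 13.379*I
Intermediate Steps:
√(-204 + (5 - 10)²) = √(-204 + (-5)²) = √(-204 + 25) = √(-179) = I*√179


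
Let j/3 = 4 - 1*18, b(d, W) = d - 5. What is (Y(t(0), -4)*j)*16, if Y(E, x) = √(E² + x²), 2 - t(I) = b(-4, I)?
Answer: -672*√137 ≈ -7865.6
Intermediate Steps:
b(d, W) = -5 + d
t(I) = 11 (t(I) = 2 - (-5 - 4) = 2 - 1*(-9) = 2 + 9 = 11)
j = -42 (j = 3*(4 - 1*18) = 3*(4 - 18) = 3*(-14) = -42)
(Y(t(0), -4)*j)*16 = (√(11² + (-4)²)*(-42))*16 = (√(121 + 16)*(-42))*16 = (√137*(-42))*16 = -42*√137*16 = -672*√137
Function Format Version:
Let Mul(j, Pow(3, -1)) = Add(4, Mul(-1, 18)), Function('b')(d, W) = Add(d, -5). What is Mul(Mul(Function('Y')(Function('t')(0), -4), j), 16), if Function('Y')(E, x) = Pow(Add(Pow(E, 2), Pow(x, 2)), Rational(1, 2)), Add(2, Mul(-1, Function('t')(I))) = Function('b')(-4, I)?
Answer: Mul(-672, Pow(137, Rational(1, 2))) ≈ -7865.6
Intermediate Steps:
Function('b')(d, W) = Add(-5, d)
Function('t')(I) = 11 (Function('t')(I) = Add(2, Mul(-1, Add(-5, -4))) = Add(2, Mul(-1, -9)) = Add(2, 9) = 11)
j = -42 (j = Mul(3, Add(4, Mul(-1, 18))) = Mul(3, Add(4, -18)) = Mul(3, -14) = -42)
Mul(Mul(Function('Y')(Function('t')(0), -4), j), 16) = Mul(Mul(Pow(Add(Pow(11, 2), Pow(-4, 2)), Rational(1, 2)), -42), 16) = Mul(Mul(Pow(Add(121, 16), Rational(1, 2)), -42), 16) = Mul(Mul(Pow(137, Rational(1, 2)), -42), 16) = Mul(Mul(-42, Pow(137, Rational(1, 2))), 16) = Mul(-672, Pow(137, Rational(1, 2)))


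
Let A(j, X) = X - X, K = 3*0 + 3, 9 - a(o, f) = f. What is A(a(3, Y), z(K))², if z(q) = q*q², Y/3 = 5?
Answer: 0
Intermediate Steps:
Y = 15 (Y = 3*5 = 15)
a(o, f) = 9 - f
K = 3 (K = 0 + 3 = 3)
z(q) = q³
A(j, X) = 0
A(a(3, Y), z(K))² = 0² = 0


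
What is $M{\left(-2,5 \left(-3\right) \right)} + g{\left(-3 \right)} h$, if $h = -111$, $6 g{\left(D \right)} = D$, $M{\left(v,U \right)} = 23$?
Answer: $\frac{157}{2} \approx 78.5$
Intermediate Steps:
$g{\left(D \right)} = \frac{D}{6}$
$M{\left(-2,5 \left(-3\right) \right)} + g{\left(-3 \right)} h = 23 + \frac{1}{6} \left(-3\right) \left(-111\right) = 23 - - \frac{111}{2} = 23 + \frac{111}{2} = \frac{157}{2}$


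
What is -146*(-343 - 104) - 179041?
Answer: -113779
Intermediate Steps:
-146*(-343 - 104) - 179041 = -146*(-447) - 179041 = 65262 - 179041 = -113779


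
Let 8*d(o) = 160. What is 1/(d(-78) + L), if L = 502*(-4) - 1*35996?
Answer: -1/37984 ≈ -2.6327e-5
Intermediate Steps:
d(o) = 20 (d(o) = (1/8)*160 = 20)
L = -38004 (L = -2008 - 35996 = -38004)
1/(d(-78) + L) = 1/(20 - 38004) = 1/(-37984) = -1/37984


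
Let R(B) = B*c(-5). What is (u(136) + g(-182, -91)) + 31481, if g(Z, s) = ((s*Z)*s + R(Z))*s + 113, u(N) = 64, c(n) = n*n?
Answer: 137595630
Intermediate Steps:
c(n) = n**2
R(B) = 25*B (R(B) = B*(-5)**2 = B*25 = 25*B)
g(Z, s) = 113 + s*(25*Z + Z*s**2) (g(Z, s) = ((s*Z)*s + 25*Z)*s + 113 = ((Z*s)*s + 25*Z)*s + 113 = (Z*s**2 + 25*Z)*s + 113 = (25*Z + Z*s**2)*s + 113 = s*(25*Z + Z*s**2) + 113 = 113 + s*(25*Z + Z*s**2))
(u(136) + g(-182, -91)) + 31481 = (64 + (113 - 182*(-91)**3 + 25*(-182)*(-91))) + 31481 = (64 + (113 - 182*(-753571) + 414050)) + 31481 = (64 + (113 + 137149922 + 414050)) + 31481 = (64 + 137564085) + 31481 = 137564149 + 31481 = 137595630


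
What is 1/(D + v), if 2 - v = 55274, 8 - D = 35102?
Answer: -1/90366 ≈ -1.1066e-5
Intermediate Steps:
D = -35094 (D = 8 - 1*35102 = 8 - 35102 = -35094)
v = -55272 (v = 2 - 1*55274 = 2 - 55274 = -55272)
1/(D + v) = 1/(-35094 - 55272) = 1/(-90366) = -1/90366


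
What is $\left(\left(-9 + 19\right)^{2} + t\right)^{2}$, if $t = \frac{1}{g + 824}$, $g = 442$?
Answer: $\frac{16027813201}{1602756} \approx 10000.0$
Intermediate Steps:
$t = \frac{1}{1266}$ ($t = \frac{1}{442 + 824} = \frac{1}{1266} \approx 0.00078989$)
$\left(\left(-9 + 19\right)^{2} + t\right)^{2} = \left(\left(-9 + 19\right)^{2} + \frac{1}{1266}\right)^{2} = \left(10^{2} + \frac{1}{1266}\right)^{2} = \left(100 + \frac{1}{1266}\right)^{2} = \left(\frac{126601}{1266}\right)^{2} = \frac{16027813201}{1602756}$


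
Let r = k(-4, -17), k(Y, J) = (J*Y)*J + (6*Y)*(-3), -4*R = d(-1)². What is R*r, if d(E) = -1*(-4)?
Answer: 4336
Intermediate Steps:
d(E) = 4
R = -4 (R = -¼*4² = -¼*16 = -4)
k(Y, J) = -18*Y + Y*J² (k(Y, J) = Y*J² - 18*Y = -18*Y + Y*J²)
r = -1084 (r = -4*(-18 + (-17)²) = -4*(-18 + 289) = -4*271 = -1084)
R*r = -4*(-1084) = 4336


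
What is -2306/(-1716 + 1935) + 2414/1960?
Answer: -1995547/214620 ≈ -9.2980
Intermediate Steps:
-2306/(-1716 + 1935) + 2414/1960 = -2306/219 + 2414*(1/1960) = -2306*1/219 + 1207/980 = -2306/219 + 1207/980 = -1995547/214620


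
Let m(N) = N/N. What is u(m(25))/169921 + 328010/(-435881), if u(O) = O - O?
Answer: -328010/435881 ≈ -0.75252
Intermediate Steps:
m(N) = 1
u(O) = 0
u(m(25))/169921 + 328010/(-435881) = 0/169921 + 328010/(-435881) = 0*(1/169921) + 328010*(-1/435881) = 0 - 328010/435881 = -328010/435881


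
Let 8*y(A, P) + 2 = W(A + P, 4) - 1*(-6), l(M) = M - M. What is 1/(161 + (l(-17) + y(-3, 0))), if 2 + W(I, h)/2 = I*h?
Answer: 1/158 ≈ 0.0063291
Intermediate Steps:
W(I, h) = -4 + 2*I*h (W(I, h) = -4 + 2*(I*h) = -4 + 2*I*h)
l(M) = 0
y(A, P) = A + P (y(A, P) = -¼ + ((-4 + 2*(A + P)*4) - 1*(-6))/8 = -¼ + ((-4 + (8*A + 8*P)) + 6)/8 = -¼ + ((-4 + 8*A + 8*P) + 6)/8 = -¼ + (2 + 8*A + 8*P)/8 = -¼ + (¼ + A + P) = A + P)
1/(161 + (l(-17) + y(-3, 0))) = 1/(161 + (0 + (-3 + 0))) = 1/(161 + (0 - 3)) = 1/(161 - 3) = 1/158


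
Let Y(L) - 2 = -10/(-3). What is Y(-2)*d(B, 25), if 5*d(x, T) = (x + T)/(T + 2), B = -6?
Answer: 304/405 ≈ 0.75062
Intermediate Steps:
Y(L) = 16/3 (Y(L) = 2 - 10/(-3) = 2 - 10*(-1/3) = 2 + 10/3 = 16/3)
d(x, T) = (T + x)/(5*(2 + T)) (d(x, T) = ((x + T)/(T + 2))/5 = ((T + x)/(2 + T))/5 = (T + x)/(5*(2 + T)))
Y(-2)*d(B, 25) = 16*((25 - 6)/(5*(2 + 25)))/3 = 16*((1/5)*19/27)/3 = 16*((1/5)*(1/27)*19)/3 = (16/3)*(19/135) = 304/405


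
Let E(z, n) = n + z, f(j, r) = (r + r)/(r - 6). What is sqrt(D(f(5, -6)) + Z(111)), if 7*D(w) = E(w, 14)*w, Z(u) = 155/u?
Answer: 5*sqrt(85470)/777 ≈ 1.8813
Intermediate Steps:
f(j, r) = 2*r/(-6 + r) (f(j, r) = (2*r)/(-6 + r) = 2*r/(-6 + r))
D(w) = w*(14 + w)/7 (D(w) = ((14 + w)*w)/7 = (w*(14 + w))/7 = w*(14 + w)/7)
sqrt(D(f(5, -6)) + Z(111)) = sqrt((2*(-6)/(-6 - 6))*(14 + 2*(-6)/(-6 - 6))/7 + 155/111) = sqrt((2*(-6)/(-12))*(14 + 2*(-6)/(-12))/7 + 155*(1/111)) = sqrt((2*(-6)*(-1/12))*(14 + 2*(-6)*(-1/12))/7 + 155/111) = sqrt((1/7)*1*(14 + 1) + 155/111) = sqrt((1/7)*1*15 + 155/111) = sqrt(15/7 + 155/111) = sqrt(2750/777) = 5*sqrt(85470)/777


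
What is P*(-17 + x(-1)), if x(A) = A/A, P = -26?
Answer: 416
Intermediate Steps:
x(A) = 1
P*(-17 + x(-1)) = -26*(-17 + 1) = -26*(-16) = 416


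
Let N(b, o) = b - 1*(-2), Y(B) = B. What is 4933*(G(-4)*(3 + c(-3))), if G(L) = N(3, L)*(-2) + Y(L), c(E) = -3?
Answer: 0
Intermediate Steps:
N(b, o) = 2 + b (N(b, o) = b + 2 = 2 + b)
G(L) = -10 + L (G(L) = (2 + 3)*(-2) + L = 5*(-2) + L = -10 + L)
4933*(G(-4)*(3 + c(-3))) = 4933*((-10 - 4)*(3 - 3)) = 4933*(-14*0) = 4933*0 = 0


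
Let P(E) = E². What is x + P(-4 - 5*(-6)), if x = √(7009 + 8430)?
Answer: 676 + √15439 ≈ 800.25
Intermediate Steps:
x = √15439 ≈ 124.25
x + P(-4 - 5*(-6)) = √15439 + (-4 - 5*(-6))² = √15439 + (-4 + 30)² = √15439 + 26² = √15439 + 676 = 676 + √15439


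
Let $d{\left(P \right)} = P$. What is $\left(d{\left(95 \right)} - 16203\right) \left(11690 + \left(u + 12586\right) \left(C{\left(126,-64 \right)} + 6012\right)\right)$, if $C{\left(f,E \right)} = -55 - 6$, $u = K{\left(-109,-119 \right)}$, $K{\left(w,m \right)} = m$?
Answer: $-1195258815156$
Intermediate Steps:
$u = -119$
$C{\left(f,E \right)} = -61$ ($C{\left(f,E \right)} = -55 - 6 = -61$)
$\left(d{\left(95 \right)} - 16203\right) \left(11690 + \left(u + 12586\right) \left(C{\left(126,-64 \right)} + 6012\right)\right) = \left(95 - 16203\right) \left(11690 + \left(-119 + 12586\right) \left(-61 + 6012\right)\right) = - 16108 \left(11690 + 12467 \cdot 5951\right) = - 16108 \left(11690 + 74191117\right) = \left(-16108\right) 74202807 = -1195258815156$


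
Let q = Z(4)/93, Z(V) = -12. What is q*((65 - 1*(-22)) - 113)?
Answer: 104/31 ≈ 3.3548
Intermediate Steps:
q = -4/31 (q = -12/93 = -12*1/93 = -4/31 ≈ -0.12903)
q*((65 - 1*(-22)) - 113) = -4*((65 - 1*(-22)) - 113)/31 = -4*((65 + 22) - 113)/31 = -4*(87 - 113)/31 = -4/31*(-26) = 104/31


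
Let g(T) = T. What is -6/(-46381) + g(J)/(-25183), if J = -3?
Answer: 290241/1168012723 ≈ 0.00024849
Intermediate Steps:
-6/(-46381) + g(J)/(-25183) = -6/(-46381) - 3/(-25183) = -6*(-1/46381) - 3*(-1/25183) = 6/46381 + 3/25183 = 290241/1168012723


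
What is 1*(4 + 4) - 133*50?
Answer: -6642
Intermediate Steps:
1*(4 + 4) - 133*50 = 1*8 - 6650 = 8 - 6650 = -6642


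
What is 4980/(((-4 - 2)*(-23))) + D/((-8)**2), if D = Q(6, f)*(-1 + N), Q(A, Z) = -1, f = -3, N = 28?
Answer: 52499/1472 ≈ 35.665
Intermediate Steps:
D = -27 (D = -(-1 + 28) = -1*27 = -27)
4980/(((-4 - 2)*(-23))) + D/((-8)**2) = 4980/(((-4 - 2)*(-23))) - 27/((-8)**2) = 4980/((-6*(-23))) - 27/64 = 4980/138 - 27*1/64 = 4980*(1/138) - 27/64 = 830/23 - 27/64 = 52499/1472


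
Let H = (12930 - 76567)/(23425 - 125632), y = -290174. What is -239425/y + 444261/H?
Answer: 1882260764248489/2637971834 ≈ 7.1353e+5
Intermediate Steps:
H = 9091/14601 (H = -63637/(-102207) = -63637*(-1/102207) = 9091/14601 ≈ 0.62263)
-239425/y + 444261/H = -239425/(-290174) + 444261/(9091/14601) = -239425*(-1/290174) + 444261*(14601/9091) = 239425/290174 + 6486654861/9091 = 1882260764248489/2637971834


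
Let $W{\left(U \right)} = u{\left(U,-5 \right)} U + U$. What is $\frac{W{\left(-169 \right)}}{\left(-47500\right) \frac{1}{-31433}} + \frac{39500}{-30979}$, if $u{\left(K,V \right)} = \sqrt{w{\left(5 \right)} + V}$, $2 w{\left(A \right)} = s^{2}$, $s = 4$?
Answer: $- \frac{166442181283}{1471502500} - \frac{5312177 \sqrt{3}}{47500} \approx -306.81$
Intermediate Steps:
$w{\left(A \right)} = 8$ ($w{\left(A \right)} = \frac{4^{2}}{2} = \frac{1}{2} \cdot 16 = 8$)
$u{\left(K,V \right)} = \sqrt{8 + V}$
$W{\left(U \right)} = U + U \sqrt{3}$ ($W{\left(U \right)} = \sqrt{8 - 5} U + U = \sqrt{3} U + U = U \sqrt{3} + U = U + U \sqrt{3}$)
$\frac{W{\left(-169 \right)}}{\left(-47500\right) \frac{1}{-31433}} + \frac{39500}{-30979} = \frac{\left(-169\right) \left(1 + \sqrt{3}\right)}{\left(-47500\right) \frac{1}{-31433}} + \frac{39500}{-30979} = \frac{-169 - 169 \sqrt{3}}{\left(-47500\right) \left(- \frac{1}{31433}\right)} + 39500 \left(- \frac{1}{30979}\right) = \frac{-169 - 169 \sqrt{3}}{\frac{47500}{31433}} - \frac{39500}{30979} = \left(-169 - 169 \sqrt{3}\right) \frac{31433}{47500} - \frac{39500}{30979} = \left(- \frac{5312177}{47500} - \frac{5312177 \sqrt{3}}{47500}\right) - \frac{39500}{30979} = - \frac{166442181283}{1471502500} - \frac{5312177 \sqrt{3}}{47500}$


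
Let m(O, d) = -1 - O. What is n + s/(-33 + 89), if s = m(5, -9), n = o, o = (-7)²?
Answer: 1369/28 ≈ 48.893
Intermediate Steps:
o = 49
n = 49
s = -6 (s = -1 - 1*5 = -1 - 5 = -6)
n + s/(-33 + 89) = 49 - 6/(-33 + 89) = 49 - 6/56 = 49 + (1/56)*(-6) = 49 - 3/28 = 1369/28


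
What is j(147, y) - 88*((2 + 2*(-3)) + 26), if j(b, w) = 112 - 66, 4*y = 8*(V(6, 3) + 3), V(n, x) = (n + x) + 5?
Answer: -1890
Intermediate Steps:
V(n, x) = 5 + n + x
y = 34 (y = (8*((5 + 6 + 3) + 3))/4 = (8*(14 + 3))/4 = (8*17)/4 = (¼)*136 = 34)
j(b, w) = 46
j(147, y) - 88*((2 + 2*(-3)) + 26) = 46 - 88*((2 + 2*(-3)) + 26) = 46 - 88*((2 - 6) + 26) = 46 - 88*(-4 + 26) = 46 - 88*22 = 46 - 1936 = -1890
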